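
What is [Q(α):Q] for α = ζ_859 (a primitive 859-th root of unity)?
[Q(α):Q] = 858

The minimal polynomial of ζ_859 over Q is the 859-th cyclotomic polynomial Φ_859(x), which is irreducible over Q and has degree φ(859) = 858. Hence [Q(α):Q] = φ(859) = 858.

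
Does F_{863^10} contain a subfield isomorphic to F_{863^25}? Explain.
No: F_{863^25} is not a subfield of F_{863^10}

F_{p^m} embeds in F_{p^n} iff m | n. Here 25 ∤ 10 (since 10 = 0·25 + 10 with remainder 10 ≠ 0), so F_{863^25} is not a subfield of F_{863^10}. Equivalently: if it were, the tower law would give 25 = [F_{863^25}:F_863] dividing [F_{863^10}:F_863] = 10, contradiction.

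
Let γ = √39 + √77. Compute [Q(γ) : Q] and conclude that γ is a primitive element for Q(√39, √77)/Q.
[Q(γ) : Q] = 4 (equivalently, Q(γ) = Q(√39, √77))

Obviously Q(γ) ⊆ Q(√39, √77), and [Q(√39, √77):Q] = 4 (since 39, 77 are distinct squarefree integers > 1 with 3003 not a perfect square). To show equality we compute the minimal polynomial of γ. From γ = √39 + √77: γ^2 = 39 + 2√(3003) + 77 = 116 + 2√(3003), so γ^2 - 116 = 2√(3003); squaring, (γ^2 - 116)^2 = 4·3003, i.e. γ^4 - 232γ^2 + 13456 - 12012 = 0, i.e. γ^4 - 232γ^2 + 1444 = 0. So γ is a root of x^4 - 232x^2 + 1444. This polynomial is irreducible over Q: it has no rational root (each ±√39 ± √77 is irrational), and any factorization into two quadratics over Q would force √(3003) ∈ Q (pairing opposite roots) or √39, √77 ∈ Q (other pairings), all impossible. Hence [Q(γ):Q] = 4 = [Q(√39, √77):Q], so Q(γ) = Q(√39, √77).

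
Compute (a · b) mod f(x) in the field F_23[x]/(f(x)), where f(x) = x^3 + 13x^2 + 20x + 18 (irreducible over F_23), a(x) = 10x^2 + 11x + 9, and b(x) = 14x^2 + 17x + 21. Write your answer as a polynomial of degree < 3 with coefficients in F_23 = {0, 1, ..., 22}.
a · b ≡ 13x^2 (mod f(x))

Multiply in F_23[x]: a(x)·b(x) = (10x^2 + 11x + 9)·(14x^2 + 17x + 21) = 2x^4 + 2x^3 + 17x^2 + 16x + 5. This has degree ≥ 3, so divide by f(x) over F_23: 2x^4 + 2x^3 + 17x^2 + 16x + 5 = (2x + 22)·(x^3 + 13x^2 + 20x + 18) + (13x^2). Hence a·b ≡ 13x^2 (mod f). (F_23[x]/(f) is a field with 23^3 = 12167 elements since f is irreducible of degree 3.)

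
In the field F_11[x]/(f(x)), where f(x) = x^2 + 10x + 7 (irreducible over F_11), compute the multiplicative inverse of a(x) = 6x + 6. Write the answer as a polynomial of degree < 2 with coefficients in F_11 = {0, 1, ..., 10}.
a(x)^(-1) ≡ x + 9 (mod f(x))

Since f is irreducible over F_11, F_11[x]/(f) is a field and a(x) ≠ 0 has an inverse. Apply the extended Euclidean algorithm to f(x) and a(x) in F_11[x]: f(x) = (2x + 7)·a(x) + (9). The last nonzero remainder is the constant 9 = gcd(f, a) in F_11. Back-substituting through the division chain expresses 9 = s(x)·a(x) + t(x)·f(x) with s(x) ≡ 9x + 4 (mod f), so (9x + 4)·a(x) ≡ 9 (mod f). Multiplying by 9^(-1) ≡ 5 in F_11 gives a(x)^(-1) ≡ 5·(9x + 4) ≡ x + 9 (mod f). Check: (6x + 6)·(x + 9) = 6x^2 + 5x + 10 ≡ 1 (mod x^2 + 10x + 7).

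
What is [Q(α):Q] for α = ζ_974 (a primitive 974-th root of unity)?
[Q(α):Q] = 486

The minimal polynomial of ζ_974 over Q is the 974-th cyclotomic polynomial Φ_974(x), which is irreducible over Q and has degree φ(974) = 486. Hence [Q(α):Q] = φ(974) = 486.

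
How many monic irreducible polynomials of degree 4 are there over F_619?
There are 36702992190 monic irreducible polynomials of degree 4 over F_619

Each element of F_{619^4} that lies in no proper subfield is a root of exactly one monic irreducible of degree 4 over F_619, and each such polynomial has 4 distinct roots in F_{619^4}. By Möbius inversion the count is N_619(4) = (1/4) Σ_{d|4} μ(4/d) · 619^d = (1/4)(μ(4)·619^1 + μ(2)·619^2 + μ(1)·619^4) = 146811968760/4 = 36702992190.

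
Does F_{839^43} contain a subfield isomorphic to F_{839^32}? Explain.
No: F_{839^32} is not a subfield of F_{839^43}

F_{p^m} embeds in F_{p^n} iff m | n. Here 32 ∤ 43 (since 43 = 1·32 + 11 with remainder 11 ≠ 0), so F_{839^32} is not a subfield of F_{839^43}. Equivalently: if it were, the tower law would give 32 = [F_{839^32}:F_839] dividing [F_{839^43}:F_839] = 43, contradiction.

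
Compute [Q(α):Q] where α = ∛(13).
[Q(α):Q] = 3

The minimal polynomial of α is x^3 - 13, irreducible over Q since 13 is not a perfect cube (so x^3 - 13 has no rational root). Hence [Q(α):Q] = deg(m_α) = 3.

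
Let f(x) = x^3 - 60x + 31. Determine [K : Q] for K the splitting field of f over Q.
[K : Q] = 6

By the rational root test, any rational root of the monic integer polynomial f(x) = x^3 - 60x + 31 must be an integer dividing the constant term 31, i.e. one of ±{1, 31}. Evaluating: f(1) = -28, f(-1) = 90, f(31) = 27962, f(-31) = -27900; none is 0, so f has no rational root and is therefore irreducible over Q (a cubic with no linear factor over a field is irreducible). For an irreducible cubic, the Galois group is A_3 or S_3 according as the discriminant disc(f) = -4a^3 - 27b^2 = -4·(-60)^3 - 27·(31)^2 = 838053 is or is not a square in Q. Here disc(f) = 838053 is not a perfect square in Q, so the Galois group of f over Q is not contained in A_3 and must be all of S_3. The splitting field has degree |S_3| = 6 over Q, so [K : Q] = 6.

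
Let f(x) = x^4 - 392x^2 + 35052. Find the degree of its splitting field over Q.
[K : Q] = 4

Solving the quadratic in x^2: x^2 = (392 ± √(392^2 - 4·35052))/2 = (392 ± √13456)/2 = (392 ± 116)/2, giving x^2 = 254 or x^2 = 138. So f(x) = (x^2 - 254)(x^2 - 138) and the roots of f are ±√254, ±√138. Hence the splitting field is K = Q(√254, √138). Since 254 and 138 are distinct squarefree integers > 1, their product 35052 is not a perfect square, so √138 ∉ Q(√254). By the tower law [K:Q] = [Q(√254,√138):Q(√254)] · [Q(√254):Q] = 2 · 2 = 4.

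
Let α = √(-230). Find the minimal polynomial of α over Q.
m_α(x) = x^2 + 230

α satisfies α^2 + 230 = 0, so x^2 + 230 annihilates α. Since d = -230 is squarefree and ≠ 1, it is not a perfect square in Q, so x^2 + 230 has no rational root and is therefore irreducible over Q (a degree-2 polynomial over a field is irreducible iff it has no root). Hence m_α(x) = x^2 + 230.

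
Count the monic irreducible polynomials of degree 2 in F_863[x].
There are 371953 monic irreducible polynomials of degree 2 over F_863

Each element of F_{863^2} that lies in no proper subfield is a root of exactly one monic irreducible of degree 2 over F_863, and each such polynomial has 2 distinct roots in F_{863^2}. By Möbius inversion the count is N_863(2) = (1/2) Σ_{d|2} μ(2/d) · 863^d = (1/2)(μ(2)·863^1 + μ(1)·863^2) = 743906/2 = 371953.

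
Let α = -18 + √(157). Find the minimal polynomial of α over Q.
m_α(x) = x^2 + 36x + 167

From α + 18 = √(157), squaring gives (α + 18)^2 = 157, i.e. α^2 + 36α + 324 = 157, so α^2 + 36α + 167 = 0. The discriminant of x^2 + 36x + 167 is (36)^2 - 4·(167) = 1296 - 668 = 628, and 4·(157) is not a perfect square in Q since 157 is squarefree and ≠ 1. Hence x^2 + 36x + 167 is irreducible over Q and is the minimal polynomial of α.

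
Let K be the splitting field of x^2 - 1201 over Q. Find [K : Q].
[K : Q] = 2

f(x) = x^2 - 1201 factors as (x - √1201)(x + √1201). The splitting field is K = Q(√1201). Since 1201 is squarefree and > 1, it is not a perfect square, so x^2 - 1201 is irreducible over Q and [Q(√1201) : Q] = 2. Hence [K : Q] = 2.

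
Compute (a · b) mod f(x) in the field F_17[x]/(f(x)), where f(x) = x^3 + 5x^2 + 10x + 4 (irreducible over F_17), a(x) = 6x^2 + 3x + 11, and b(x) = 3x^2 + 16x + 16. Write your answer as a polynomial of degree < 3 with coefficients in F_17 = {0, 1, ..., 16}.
a · b ≡ 7x^2 + 2x + 14 (mod f(x))

Multiply in F_17[x]: a(x)·b(x) = (6x^2 + 3x + 11)·(3x^2 + 16x + 16) = x^4 + 3x^3 + 7x^2 + 3x + 6. This has degree ≥ 3, so divide by f(x) over F_17: x^4 + 3x^3 + 7x^2 + 3x + 6 = (x + 15)·(x^3 + 5x^2 + 10x + 4) + (7x^2 + 2x + 14). Hence a·b ≡ 7x^2 + 2x + 14 (mod f). (F_17[x]/(f) is a field with 17^3 = 4913 elements since f is irreducible of degree 3.)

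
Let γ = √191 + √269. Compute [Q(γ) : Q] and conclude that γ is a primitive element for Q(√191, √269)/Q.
[Q(γ) : Q] = 4 (equivalently, Q(γ) = Q(√191, √269))

Obviously Q(γ) ⊆ Q(√191, √269), and [Q(√191, √269):Q] = 4 (since 191, 269 are distinct squarefree integers > 1 with 51379 not a perfect square). To show equality we compute the minimal polynomial of γ. From γ = √191 + √269: γ^2 = 191 + 2√(51379) + 269 = 460 + 2√(51379), so γ^2 - 460 = 2√(51379); squaring, (γ^2 - 460)^2 = 4·51379, i.e. γ^4 - 920γ^2 + 211600 - 205516 = 0, i.e. γ^4 - 920γ^2 + 6084 = 0. So γ is a root of x^4 - 920x^2 + 6084. This polynomial is irreducible over Q: it has no rational root (each ±√191 ± √269 is irrational), and any factorization into two quadratics over Q would force √(51379) ∈ Q (pairing opposite roots) or √191, √269 ∈ Q (other pairings), all impossible. Hence [Q(γ):Q] = 4 = [Q(√191, √269):Q], so Q(γ) = Q(√191, √269).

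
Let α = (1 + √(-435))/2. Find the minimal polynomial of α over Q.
m_α(x) = x^2 - x + 109

From 2α - 1 = √(-435), squaring gives (2α - 1)^2 = -435, i.e. 4α^2 - 4α + 1 = -435, so α^2 - α + (1 + 435)/4 = 0. Since -435 ≡ 1 (mod 4), (1 + 435)/4 = 109 ∈ Z. The polynomial x^2 - x + 109 has discriminant 1 - 4·(109) = -435, which is not a perfect square in Q (d = -435 is squarefree and ≠ 1), so x^2 - x + 109 is irreducible over Q. It is the minimal polynomial of α.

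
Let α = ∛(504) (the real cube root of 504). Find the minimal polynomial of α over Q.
m_α(x) = x^3 - 504

α satisfies α^3 = 504, so x^3 - 504 annihilates α. By the rational root test, a rational root p/q (in lowest terms) of x^3 - 504 would satisfy p^3 = 504 q^3, forcing q = 1 and p^3 = 504; but 504 is not a perfect cube, contradiction. A monic cubic over Q with no rational root is irreducible (any nontrivial factorization would include a linear factor). Hence x^3 - 504 is the minimal polynomial of α, and in particular [Q(α):Q] = 3.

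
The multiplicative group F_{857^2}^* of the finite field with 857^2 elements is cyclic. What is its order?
|F_{857^2}^*| = 734448

F_{857^2} has 857^2 = 734449 elements; its multiplicative group consists of all nonzero elements, so |F_{857^2}^*| = 734449 - 1 = 734448. (It is cyclic since any finite subgroup of the multiplicative group of a field is cyclic.)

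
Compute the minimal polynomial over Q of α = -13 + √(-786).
m_α(x) = x^2 + 26x + 955

From α + 13 = √(-786), squaring gives (α + 13)^2 = -786, i.e. α^2 + 26α + 169 = -786, so α^2 + 26α + 955 = 0. The discriminant of x^2 + 26x + 955 is (26)^2 - 4·(955) = 676 - 3820 = -3144, and 4·(-786) is not a perfect square in Q since -786 is squarefree and ≠ 1. Hence x^2 + 26x + 955 is irreducible over Q and is the minimal polynomial of α.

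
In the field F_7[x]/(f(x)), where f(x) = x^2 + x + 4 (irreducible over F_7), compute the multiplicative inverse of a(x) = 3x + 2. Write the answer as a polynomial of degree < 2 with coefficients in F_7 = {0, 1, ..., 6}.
a(x)^(-1) ≡ 3x + 1 (mod f(x))

Since f is irreducible over F_7, F_7[x]/(f) is a field and a(x) ≠ 0 has an inverse. Apply the extended Euclidean algorithm to f(x) and a(x) in F_7[x]: f(x) = (5x + 4)·a(x) + (3). The last nonzero remainder is the constant 3 = gcd(f, a) in F_7. Back-substituting through the division chain expresses 3 = s(x)·a(x) + t(x)·f(x) with s(x) ≡ 2x + 3 (mod f), so (2x + 3)·a(x) ≡ 3 (mod f). Multiplying by 3^(-1) ≡ 5 in F_7 gives a(x)^(-1) ≡ 5·(2x + 3) ≡ 3x + 1 (mod f). Check: (3x + 2)·(3x + 1) = 2x^2 + 2x + 2 ≡ 1 (mod x^2 + x + 4).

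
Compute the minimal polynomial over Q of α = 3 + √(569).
m_α(x) = x^2 - 6x - 560

From α - 3 = √(569), squaring gives (α - 3)^2 = 569, i.e. α^2 - 6α + 9 = 569, so α^2 - 6α - 560 = 0. The discriminant of x^2 - 6x - 560 is (-6)^2 - 4·(-560) = 36 + 2240 = 2276, and 4·(569) is not a perfect square in Q since 569 is squarefree and ≠ 1. Hence x^2 - 6x - 560 is irreducible over Q and is the minimal polynomial of α.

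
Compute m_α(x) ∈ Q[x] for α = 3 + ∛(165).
m_α(x) = x^3 - 9x^2 + 27x - 192

Set β = α - 3 = ∛(165), so β^3 = 165. Then (α - 3)^3 - 165 = 0, i.e. α is a root of g(x) = (x - 3)^3 - 165 = x^3 - 9x^2 + 27x - 192. Since g(x) = h(x - 3) where h(x) = x^3 - 165, and h is irreducible over Q (because 165 is not a perfect cube, so h has no rational root, and a monic cubic with no rational root is irreducible), g is also irreducible (irreducibility is preserved under the substitution x → x - 3). Hence m_α(x) = x^3 - 9x^2 + 27x - 192.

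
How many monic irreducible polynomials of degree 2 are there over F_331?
There are 54615 monic irreducible polynomials of degree 2 over F_331

Each element of F_{331^2} that lies in no proper subfield is a root of exactly one monic irreducible of degree 2 over F_331, and each such polynomial has 2 distinct roots in F_{331^2}. By Möbius inversion the count is N_331(2) = (1/2) Σ_{d|2} μ(2/d) · 331^d = (1/2)(μ(2)·331^1 + μ(1)·331^2) = 109230/2 = 54615.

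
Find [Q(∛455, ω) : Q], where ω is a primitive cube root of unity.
[Q(∛455, ω) : Q] = 6

[Q(∛455):Q] = 3 (min poly x^3 - 455, irreducible since 455 is not a perfect cube). [Q(ω):Q] = 2 (min poly x^2 + x + 1). Since Q(∛455) ⊂ R and ω ∉ R, we have ω ∉ Q(∛455), so x^2 + x + 1 remains irreducible over Q(∛455) and [Q(∛455, ω) : Q(∛455)] = 2. By the tower law, [Q(∛455, ω) : Q] = 3 · 2 = 6. (In fact Q(∛455, ω) is the splitting field of x^3 - 455 over Q.)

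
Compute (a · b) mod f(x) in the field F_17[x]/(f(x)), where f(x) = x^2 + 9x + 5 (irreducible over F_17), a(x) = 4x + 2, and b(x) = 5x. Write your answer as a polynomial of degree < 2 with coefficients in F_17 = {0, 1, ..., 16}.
a · b ≡ 2 (mod f(x))

Multiply in F_17[x]: a(x)·b(x) = (4x + 2)·(5x) = 3x^2 + 10x. This has degree ≥ 2, so divide by f(x) over F_17: 3x^2 + 10x = (3)·(x^2 + 9x + 5) + (2). Hence a·b ≡ 2 (mod f). (F_17[x]/(f) is a field with 17^2 = 289 elements since f is irreducible of degree 2.)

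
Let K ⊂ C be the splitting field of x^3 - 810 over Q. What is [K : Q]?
[K : Q] = 6

The roots of x^3 - 810 are ∛810, ω∛810, ω^2∛810 where ω = e^(2πi/3) is a primitive cube root of unity, so K = Q(∛810, ω). Now [Q(∛810):Q] = 3 (since 810 is not a perfect cube, x^3 - 810 is irreducible) and [Q(ω):Q] = 2. Both 2 and 3 divide [K:Q], and [K:Q] ≤ 3·2 = 6, so [K:Q] = 6. (Equivalently: Q(∛810) ⊂ R but ω ∉ R, so [K : Q(∛810)] = 2.)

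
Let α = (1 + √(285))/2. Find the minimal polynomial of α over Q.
m_α(x) = x^2 - x - 71

From 2α - 1 = √(285), squaring gives (2α - 1)^2 = 285, i.e. 4α^2 - 4α + 1 = 285, so α^2 - α + (1 - 285)/4 = 0. Since 285 ≡ 1 (mod 4), (1 - 285)/4 = -71 ∈ Z. The polynomial x^2 - x - 71 has discriminant 1 - 4·(-71) = 285, which is not a perfect square in Q (d = 285 is squarefree and ≠ 1), so x^2 - x - 71 is irreducible over Q. It is the minimal polynomial of α.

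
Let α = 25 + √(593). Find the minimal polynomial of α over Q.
m_α(x) = x^2 - 50x + 32

From α - 25 = √(593), squaring gives (α - 25)^2 = 593, i.e. α^2 - 50α + 625 = 593, so α^2 - 50α + 32 = 0. The discriminant of x^2 - 50x + 32 is (-50)^2 - 4·(32) = 2500 - 128 = 2372, and 4·(593) is not a perfect square in Q since 593 is squarefree and ≠ 1. Hence x^2 - 50x + 32 is irreducible over Q and is the minimal polynomial of α.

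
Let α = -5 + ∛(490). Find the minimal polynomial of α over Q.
m_α(x) = x^3 + 15x^2 + 75x - 365

Set β = α + 5 = ∛(490), so β^3 = 490. Then (α + 5)^3 - 490 = 0, i.e. α is a root of g(x) = (x + 5)^3 - 490 = x^3 + 15x^2 + 75x - 365. Since g(x) = h(x + 5) where h(x) = x^3 - 490, and h is irreducible over Q (because 490 is not a perfect cube, so h has no rational root, and a monic cubic with no rational root is irreducible), g is also irreducible (irreducibility is preserved under the substitution x → x + 5). Hence m_α(x) = x^3 + 15x^2 + 75x - 365.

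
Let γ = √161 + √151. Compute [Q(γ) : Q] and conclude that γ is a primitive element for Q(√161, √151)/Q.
[Q(γ) : Q] = 4 (equivalently, Q(γ) = Q(√161, √151))

Obviously Q(γ) ⊆ Q(√161, √151), and [Q(√161, √151):Q] = 4 (since 161, 151 are distinct squarefree integers > 1 with 24311 not a perfect square). To show equality we compute the minimal polynomial of γ. From γ = √161 + √151: γ^2 = 161 + 2√(24311) + 151 = 312 + 2√(24311), so γ^2 - 312 = 2√(24311); squaring, (γ^2 - 312)^2 = 4·24311, i.e. γ^4 - 624γ^2 + 97344 - 97244 = 0, i.e. γ^4 - 624γ^2 + 100 = 0. So γ is a root of x^4 - 624x^2 + 100. This polynomial is irreducible over Q: it has no rational root (each ±√161 ± √151 is irrational), and any factorization into two quadratics over Q would force √(24311) ∈ Q (pairing opposite roots) or √161, √151 ∈ Q (other pairings), all impossible. Hence [Q(γ):Q] = 4 = [Q(√161, √151):Q], so Q(γ) = Q(√161, √151).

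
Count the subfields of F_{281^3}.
F_{281^3} has 2 subfields

The subfields of F_{p^n} are exactly the fields F_{p^d} for d | n (each is the fixed field of the unique index-d subgroup of Gal(F_{p^n}/F_p) ≅ Z/nZ). The divisors of n = 3 are {1, 3}, giving 2 subfields: F_{281^1}, F_{281^3}.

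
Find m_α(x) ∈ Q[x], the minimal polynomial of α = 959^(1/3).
m_α(x) = x^3 - 959

α satisfies α^3 = 959, so x^3 - 959 annihilates α. By the rational root test, a rational root p/q (in lowest terms) of x^3 - 959 would satisfy p^3 = 959 q^3, forcing q = 1 and p^3 = 959; but 959 is not a perfect cube, contradiction. A monic cubic over Q with no rational root is irreducible (any nontrivial factorization would include a linear factor). Hence x^3 - 959 is the minimal polynomial of α, and in particular [Q(α):Q] = 3.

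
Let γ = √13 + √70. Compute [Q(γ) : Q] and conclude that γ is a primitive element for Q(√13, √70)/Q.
[Q(γ) : Q] = 4 (equivalently, Q(γ) = Q(√13, √70))

Obviously Q(γ) ⊆ Q(√13, √70), and [Q(√13, √70):Q] = 4 (since 13, 70 are distinct squarefree integers > 1 with 910 not a perfect square). To show equality we compute the minimal polynomial of γ. From γ = √13 + √70: γ^2 = 13 + 2√(910) + 70 = 83 + 2√(910), so γ^2 - 83 = 2√(910); squaring, (γ^2 - 83)^2 = 4·910, i.e. γ^4 - 166γ^2 + 6889 - 3640 = 0, i.e. γ^4 - 166γ^2 + 3249 = 0. So γ is a root of x^4 - 166x^2 + 3249. This polynomial is irreducible over Q: it has no rational root (each ±√13 ± √70 is irrational), and any factorization into two quadratics over Q would force √(910) ∈ Q (pairing opposite roots) or √13, √70 ∈ Q (other pairings), all impossible. Hence [Q(γ):Q] = 4 = [Q(√13, √70):Q], so Q(γ) = Q(√13, √70).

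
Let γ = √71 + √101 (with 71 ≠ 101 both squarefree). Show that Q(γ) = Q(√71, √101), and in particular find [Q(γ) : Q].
[Q(γ) : Q] = 4 (equivalently, Q(γ) = Q(√71, √101))

Obviously Q(γ) ⊆ Q(√71, √101), and [Q(√71, √101):Q] = 4 (since 71, 101 are distinct squarefree integers > 1 with 7171 not a perfect square). To show equality we compute the minimal polynomial of γ. From γ = √71 + √101: γ^2 = 71 + 2√(7171) + 101 = 172 + 2√(7171), so γ^2 - 172 = 2√(7171); squaring, (γ^2 - 172)^2 = 4·7171, i.e. γ^4 - 344γ^2 + 29584 - 28684 = 0, i.e. γ^4 - 344γ^2 + 900 = 0. So γ is a root of x^4 - 344x^2 + 900. This polynomial is irreducible over Q: it has no rational root (each ±√71 ± √101 is irrational), and any factorization into two quadratics over Q would force √(7171) ∈ Q (pairing opposite roots) or √71, √101 ∈ Q (other pairings), all impossible. Hence [Q(γ):Q] = 4 = [Q(√71, √101):Q], so Q(γ) = Q(√71, √101).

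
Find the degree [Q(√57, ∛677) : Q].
[Q(√57, ∛677) : Q] = 6

Let L = Q(√57, ∛677). Since Q(√57) ⊂ L and [Q(√57):Q] = 2, the tower law gives 2 | [L:Q]. Likewise Q(∛677) ⊂ L with [Q(∛677):Q] = 3 (because 677 is not a perfect cube), so 3 | [L:Q]. As gcd(2,3) = 1, [L:Q] is divisible by 6. Conversely L is generated over Q by √57 and ∛677, so [L:Q] ≤ 2·3 = 6. Therefore [Q(√57, ∛677) : Q] = 6.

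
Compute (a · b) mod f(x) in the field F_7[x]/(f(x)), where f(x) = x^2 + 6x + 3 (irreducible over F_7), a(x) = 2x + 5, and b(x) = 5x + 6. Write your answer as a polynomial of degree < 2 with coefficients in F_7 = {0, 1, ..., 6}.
a · b ≡ 5x (mod f(x))

Multiply in F_7[x]: a(x)·b(x) = (2x + 5)·(5x + 6) = 3x^2 + 2x + 2. This has degree ≥ 2, so divide by f(x) over F_7: 3x^2 + 2x + 2 = (3)·(x^2 + 6x + 3) + (5x). Hence a·b ≡ 5x (mod f). (F_7[x]/(f) is a field with 7^2 = 49 elements since f is irreducible of degree 2.)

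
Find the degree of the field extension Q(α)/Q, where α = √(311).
[Q(α):Q] = 2

[Q(α):Q] equals the degree of the minimal polynomial of α. Here α^2 = 311 and x^2 - 311 is irreducible (d = 311 is squarefree, ≠ 1, hence not a square), so deg(m_α) = 2. Thus [Q(α):Q] = 2.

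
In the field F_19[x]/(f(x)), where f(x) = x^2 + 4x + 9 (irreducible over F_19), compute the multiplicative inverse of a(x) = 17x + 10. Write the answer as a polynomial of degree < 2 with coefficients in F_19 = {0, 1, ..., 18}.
a(x)^(-1) ≡ 3x + 8 (mod f(x))

Since f is irreducible over F_19, F_19[x]/(f) is a field and a(x) ≠ 0 has an inverse. Apply the extended Euclidean algorithm to f(x) and a(x) in F_19[x]: f(x) = (9x + 5)·a(x) + (16). The last nonzero remainder is the constant 16 = gcd(f, a) in F_19. Back-substituting through the division chain expresses 16 = s(x)·a(x) + t(x)·f(x) with s(x) ≡ 10x + 14 (mod f), so (10x + 14)·a(x) ≡ 16 (mod f). Multiplying by 16^(-1) ≡ 6 in F_19 gives a(x)^(-1) ≡ 6·(10x + 14) ≡ 3x + 8 (mod f). Check: (17x + 10)·(3x + 8) = 13x^2 + 14x + 4 ≡ 1 (mod x^2 + 4x + 9).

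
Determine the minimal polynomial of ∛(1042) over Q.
m_α(x) = x^3 - 1042

α satisfies α^3 = 1042, so x^3 - 1042 annihilates α. By the rational root test, a rational root p/q (in lowest terms) of x^3 - 1042 would satisfy p^3 = 1042 q^3, forcing q = 1 and p^3 = 1042; but 1042 is not a perfect cube, contradiction. A monic cubic over Q with no rational root is irreducible (any nontrivial factorization would include a linear factor). Hence x^3 - 1042 is the minimal polynomial of α, and in particular [Q(α):Q] = 3.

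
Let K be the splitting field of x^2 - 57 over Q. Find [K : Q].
[K : Q] = 2

f(x) = x^2 - 57 factors as (x - √57)(x + √57). The splitting field is K = Q(√57). Since 57 is squarefree and > 1, it is not a perfect square, so x^2 - 57 is irreducible over Q and [Q(√57) : Q] = 2. Hence [K : Q] = 2.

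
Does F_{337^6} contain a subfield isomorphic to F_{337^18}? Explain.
No: F_{337^18} is not a subfield of F_{337^6}

F_{p^m} embeds in F_{p^n} iff m | n. Here 18 ∤ 6 (since 6 = 0·18 + 6 with remainder 6 ≠ 0), so F_{337^18} is not a subfield of F_{337^6}. Equivalently: if it were, the tower law would give 18 = [F_{337^18}:F_337] dividing [F_{337^6}:F_337] = 6, contradiction.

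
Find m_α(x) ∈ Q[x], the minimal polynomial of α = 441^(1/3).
m_α(x) = x^3 - 441

α satisfies α^3 = 441, so x^3 - 441 annihilates α. By the rational root test, a rational root p/q (in lowest terms) of x^3 - 441 would satisfy p^3 = 441 q^3, forcing q = 1 and p^3 = 441; but 441 is not a perfect cube, contradiction. A monic cubic over Q with no rational root is irreducible (any nontrivial factorization would include a linear factor). Hence x^3 - 441 is the minimal polynomial of α, and in particular [Q(α):Q] = 3.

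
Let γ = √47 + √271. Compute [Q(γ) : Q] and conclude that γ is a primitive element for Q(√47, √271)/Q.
[Q(γ) : Q] = 4 (equivalently, Q(γ) = Q(√47, √271))

Obviously Q(γ) ⊆ Q(√47, √271), and [Q(√47, √271):Q] = 4 (since 47, 271 are distinct squarefree integers > 1 with 12737 not a perfect square). To show equality we compute the minimal polynomial of γ. From γ = √47 + √271: γ^2 = 47 + 2√(12737) + 271 = 318 + 2√(12737), so γ^2 - 318 = 2√(12737); squaring, (γ^2 - 318)^2 = 4·12737, i.e. γ^4 - 636γ^2 + 101124 - 50948 = 0, i.e. γ^4 - 636γ^2 + 50176 = 0. So γ is a root of x^4 - 636x^2 + 50176. This polynomial is irreducible over Q: it has no rational root (each ±√47 ± √271 is irrational), and any factorization into two quadratics over Q would force √(12737) ∈ Q (pairing opposite roots) or √47, √271 ∈ Q (other pairings), all impossible. Hence [Q(γ):Q] = 4 = [Q(√47, √271):Q], so Q(γ) = Q(√47, √271).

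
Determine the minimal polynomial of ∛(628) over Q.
m_α(x) = x^3 - 628

α satisfies α^3 = 628, so x^3 - 628 annihilates α. By the rational root test, a rational root p/q (in lowest terms) of x^3 - 628 would satisfy p^3 = 628 q^3, forcing q = 1 and p^3 = 628; but 628 is not a perfect cube, contradiction. A monic cubic over Q with no rational root is irreducible (any nontrivial factorization would include a linear factor). Hence x^3 - 628 is the minimal polynomial of α, and in particular [Q(α):Q] = 3.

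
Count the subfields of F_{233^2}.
F_{233^2} has 2 subfields

The subfields of F_{p^n} are exactly the fields F_{p^d} for d | n (each is the fixed field of the unique index-d subgroup of Gal(F_{p^n}/F_p) ≅ Z/nZ). The divisors of n = 2 are {1, 2}, giving 2 subfields: F_{233^1}, F_{233^2}.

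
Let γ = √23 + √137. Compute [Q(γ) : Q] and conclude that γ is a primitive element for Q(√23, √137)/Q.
[Q(γ) : Q] = 4 (equivalently, Q(γ) = Q(√23, √137))

Obviously Q(γ) ⊆ Q(√23, √137), and [Q(√23, √137):Q] = 4 (since 23, 137 are distinct squarefree integers > 1 with 3151 not a perfect square). To show equality we compute the minimal polynomial of γ. From γ = √23 + √137: γ^2 = 23 + 2√(3151) + 137 = 160 + 2√(3151), so γ^2 - 160 = 2√(3151); squaring, (γ^2 - 160)^2 = 4·3151, i.e. γ^4 - 320γ^2 + 25600 - 12604 = 0, i.e. γ^4 - 320γ^2 + 12996 = 0. So γ is a root of x^4 - 320x^2 + 12996. This polynomial is irreducible over Q: it has no rational root (each ±√23 ± √137 is irrational), and any factorization into two quadratics over Q would force √(3151) ∈ Q (pairing opposite roots) or √23, √137 ∈ Q (other pairings), all impossible. Hence [Q(γ):Q] = 4 = [Q(√23, √137):Q], so Q(γ) = Q(√23, √137).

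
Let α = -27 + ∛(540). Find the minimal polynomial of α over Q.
m_α(x) = x^3 + 81x^2 + 2187x + 19143

Set β = α + 27 = ∛(540), so β^3 = 540. Then (α + 27)^3 - 540 = 0, i.e. α is a root of g(x) = (x + 27)^3 - 540 = x^3 + 81x^2 + 2187x + 19143. Since g(x) = h(x + 27) where h(x) = x^3 - 540, and h is irreducible over Q (because 540 is not a perfect cube, so h has no rational root, and a monic cubic with no rational root is irreducible), g is also irreducible (irreducibility is preserved under the substitution x → x + 27). Hence m_α(x) = x^3 + 81x^2 + 2187x + 19143.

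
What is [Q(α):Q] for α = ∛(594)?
[Q(α):Q] = 3

The minimal polynomial of α is x^3 - 594, irreducible over Q since 594 is not a perfect cube (so x^3 - 594 has no rational root). Hence [Q(α):Q] = deg(m_α) = 3.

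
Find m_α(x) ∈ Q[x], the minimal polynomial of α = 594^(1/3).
m_α(x) = x^3 - 594

α satisfies α^3 = 594, so x^3 - 594 annihilates α. By the rational root test, a rational root p/q (in lowest terms) of x^3 - 594 would satisfy p^3 = 594 q^3, forcing q = 1 and p^3 = 594; but 594 is not a perfect cube, contradiction. A monic cubic over Q with no rational root is irreducible (any nontrivial factorization would include a linear factor). Hence x^3 - 594 is the minimal polynomial of α, and in particular [Q(α):Q] = 3.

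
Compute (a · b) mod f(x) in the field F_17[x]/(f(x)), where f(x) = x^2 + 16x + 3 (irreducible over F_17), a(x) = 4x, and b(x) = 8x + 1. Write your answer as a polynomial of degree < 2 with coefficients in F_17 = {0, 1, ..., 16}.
a · b ≡ 2x + 6 (mod f(x))

Multiply in F_17[x]: a(x)·b(x) = (4x)·(8x + 1) = 15x^2 + 4x. This has degree ≥ 2, so divide by f(x) over F_17: 15x^2 + 4x = (15)·(x^2 + 16x + 3) + (2x + 6). Hence a·b ≡ 2x + 6 (mod f). (F_17[x]/(f) is a field with 17^2 = 289 elements since f is irreducible of degree 2.)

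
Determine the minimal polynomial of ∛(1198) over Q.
m_α(x) = x^3 - 1198

α satisfies α^3 = 1198, so x^3 - 1198 annihilates α. By the rational root test, a rational root p/q (in lowest terms) of x^3 - 1198 would satisfy p^3 = 1198 q^3, forcing q = 1 and p^3 = 1198; but 1198 is not a perfect cube, contradiction. A monic cubic over Q with no rational root is irreducible (any nontrivial factorization would include a linear factor). Hence x^3 - 1198 is the minimal polynomial of α, and in particular [Q(α):Q] = 3.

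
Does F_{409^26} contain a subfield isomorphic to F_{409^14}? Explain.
No: F_{409^14} is not a subfield of F_{409^26}

F_{p^m} embeds in F_{p^n} iff m | n. Here 14 ∤ 26 (since 26 = 1·14 + 12 with remainder 12 ≠ 0), so F_{409^14} is not a subfield of F_{409^26}. Equivalently: if it were, the tower law would give 14 = [F_{409^14}:F_409] dividing [F_{409^26}:F_409] = 26, contradiction.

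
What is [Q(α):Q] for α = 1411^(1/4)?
[Q(α):Q] = 4

α is a root of x^4 - 1411. By Eisenstein's criterion at the prime p = 17 (which divides the constant term 1411 but p^2 = 289 does not, since 1411 is squarefree), x^4 - 1411 is irreducible over Q. Hence [Q(α):Q] = 4.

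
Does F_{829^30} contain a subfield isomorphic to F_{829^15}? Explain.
Yes: F_{829^15} is a subfield of F_{829^30}

F_{p^m} embeds in F_{p^n} iff m | n (since F_{p^n} is the splitting field of x^(p^n) - x, and F_{p^m} ⊂ F_{p^n} forces p^n to be a power of p^m, i.e. m | n; conversely if m | n then every root of x^(p^m) - x is a root of x^(p^n) - x). Here 15 | 30 (since 30 = 2·15), so F_{829^15} is a subfield of F_{829^30}, and [F_{829^30} : F_{829^15}] = 30/15 = 2.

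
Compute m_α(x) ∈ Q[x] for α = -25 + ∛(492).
m_α(x) = x^3 + 75x^2 + 1875x + 15133

Set β = α + 25 = ∛(492), so β^3 = 492. Then (α + 25)^3 - 492 = 0, i.e. α is a root of g(x) = (x + 25)^3 - 492 = x^3 + 75x^2 + 1875x + 15133. Since g(x) = h(x + 25) where h(x) = x^3 - 492, and h is irreducible over Q (because 492 is not a perfect cube, so h has no rational root, and a monic cubic with no rational root is irreducible), g is also irreducible (irreducibility is preserved under the substitution x → x + 25). Hence m_α(x) = x^3 + 75x^2 + 1875x + 15133.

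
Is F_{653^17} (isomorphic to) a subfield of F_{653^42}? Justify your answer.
No: F_{653^17} is not a subfield of F_{653^42}

F_{p^m} embeds in F_{p^n} iff m | n. Here 17 ∤ 42 (since 42 = 2·17 + 8 with remainder 8 ≠ 0), so F_{653^17} is not a subfield of F_{653^42}. Equivalently: if it were, the tower law would give 17 = [F_{653^17}:F_653] dividing [F_{653^42}:F_653] = 42, contradiction.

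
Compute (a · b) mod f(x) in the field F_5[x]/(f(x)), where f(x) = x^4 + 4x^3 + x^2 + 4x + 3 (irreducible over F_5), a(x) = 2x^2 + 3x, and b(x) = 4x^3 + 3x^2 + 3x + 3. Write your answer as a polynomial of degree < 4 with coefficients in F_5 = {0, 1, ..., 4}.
a · b ≡ 3x^3 + 2x^2 + x + 2 (mod f(x))

Multiply in F_5[x]: a(x)·b(x) = (2x^2 + 3x)·(4x^3 + 3x^2 + 3x + 3) = 3x^5 + 3x^4 + 4x. This has degree ≥ 4, so divide by f(x) over F_5: 3x^5 + 3x^4 + 4x = (3x + 1)·(x^4 + 4x^3 + x^2 + 4x + 3) + (3x^3 + 2x^2 + x + 2). Hence a·b ≡ 3x^3 + 2x^2 + x + 2 (mod f). (F_5[x]/(f) is a field with 5^4 = 625 elements since f is irreducible of degree 4.)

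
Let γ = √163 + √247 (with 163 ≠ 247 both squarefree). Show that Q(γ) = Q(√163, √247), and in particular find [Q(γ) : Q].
[Q(γ) : Q] = 4 (equivalently, Q(γ) = Q(√163, √247))

Obviously Q(γ) ⊆ Q(√163, √247), and [Q(√163, √247):Q] = 4 (since 163, 247 are distinct squarefree integers > 1 with 40261 not a perfect square). To show equality we compute the minimal polynomial of γ. From γ = √163 + √247: γ^2 = 163 + 2√(40261) + 247 = 410 + 2√(40261), so γ^2 - 410 = 2√(40261); squaring, (γ^2 - 410)^2 = 4·40261, i.e. γ^4 - 820γ^2 + 168100 - 161044 = 0, i.e. γ^4 - 820γ^2 + 7056 = 0. So γ is a root of x^4 - 820x^2 + 7056. This polynomial is irreducible over Q: it has no rational root (each ±√163 ± √247 is irrational), and any factorization into two quadratics over Q would force √(40261) ∈ Q (pairing opposite roots) or √163, √247 ∈ Q (other pairings), all impossible. Hence [Q(γ):Q] = 4 = [Q(√163, √247):Q], so Q(γ) = Q(√163, √247).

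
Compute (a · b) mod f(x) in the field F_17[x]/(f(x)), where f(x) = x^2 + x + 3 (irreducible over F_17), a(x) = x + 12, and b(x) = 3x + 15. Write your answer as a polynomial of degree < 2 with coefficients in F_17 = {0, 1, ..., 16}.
a · b ≡ 14x + 1 (mod f(x))

Multiply in F_17[x]: a(x)·b(x) = (x + 12)·(3x + 15) = 3x^2 + 10. This has degree ≥ 2, so divide by f(x) over F_17: 3x^2 + 10 = (3)·(x^2 + x + 3) + (14x + 1). Hence a·b ≡ 14x + 1 (mod f). (F_17[x]/(f) is a field with 17^2 = 289 elements since f is irreducible of degree 2.)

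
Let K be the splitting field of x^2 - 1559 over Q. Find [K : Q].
[K : Q] = 2

f(x) = x^2 - 1559 factors as (x - √1559)(x + √1559). The splitting field is K = Q(√1559). Since 1559 is squarefree and > 1, it is not a perfect square, so x^2 - 1559 is irreducible over Q and [Q(√1559) : Q] = 2. Hence [K : Q] = 2.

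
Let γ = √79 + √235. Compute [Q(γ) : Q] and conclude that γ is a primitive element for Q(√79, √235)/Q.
[Q(γ) : Q] = 4 (equivalently, Q(γ) = Q(√79, √235))

Obviously Q(γ) ⊆ Q(√79, √235), and [Q(√79, √235):Q] = 4 (since 79, 235 are distinct squarefree integers > 1 with 18565 not a perfect square). To show equality we compute the minimal polynomial of γ. From γ = √79 + √235: γ^2 = 79 + 2√(18565) + 235 = 314 + 2√(18565), so γ^2 - 314 = 2√(18565); squaring, (γ^2 - 314)^2 = 4·18565, i.e. γ^4 - 628γ^2 + 98596 - 74260 = 0, i.e. γ^4 - 628γ^2 + 24336 = 0. So γ is a root of x^4 - 628x^2 + 24336. This polynomial is irreducible over Q: it has no rational root (each ±√79 ± √235 is irrational), and any factorization into two quadratics over Q would force √(18565) ∈ Q (pairing opposite roots) or √79, √235 ∈ Q (other pairings), all impossible. Hence [Q(γ):Q] = 4 = [Q(√79, √235):Q], so Q(γ) = Q(√79, √235).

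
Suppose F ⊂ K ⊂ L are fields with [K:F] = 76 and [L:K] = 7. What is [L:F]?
[L:F] = 532

The tower law says that for any tower of field extensions F ⊂ K ⊂ L with finite degrees, [L:F] = [L:K] · [K:F]. Here this gives [L:F] = 7 · 76 = 532.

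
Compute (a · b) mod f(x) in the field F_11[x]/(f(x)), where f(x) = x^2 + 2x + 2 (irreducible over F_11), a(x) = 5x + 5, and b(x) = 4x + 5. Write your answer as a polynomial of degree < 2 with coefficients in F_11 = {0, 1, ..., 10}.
a · b ≡ 5x + 7 (mod f(x))

Multiply in F_11[x]: a(x)·b(x) = (5x + 5)·(4x + 5) = 9x^2 + x + 3. This has degree ≥ 2, so divide by f(x) over F_11: 9x^2 + x + 3 = (9)·(x^2 + 2x + 2) + (5x + 7). Hence a·b ≡ 5x + 7 (mod f). (F_11[x]/(f) is a field with 11^2 = 121 elements since f is irreducible of degree 2.)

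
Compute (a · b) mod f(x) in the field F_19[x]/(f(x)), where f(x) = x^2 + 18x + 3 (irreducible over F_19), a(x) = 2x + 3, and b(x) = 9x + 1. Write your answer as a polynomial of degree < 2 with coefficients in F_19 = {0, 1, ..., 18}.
a · b ≡ 9x + 6 (mod f(x))

Multiply in F_19[x]: a(x)·b(x) = (2x + 3)·(9x + 1) = 18x^2 + 10x + 3. This has degree ≥ 2, so divide by f(x) over F_19: 18x^2 + 10x + 3 = (18)·(x^2 + 18x + 3) + (9x + 6). Hence a·b ≡ 9x + 6 (mod f). (F_19[x]/(f) is a field with 19^2 = 361 elements since f is irreducible of degree 2.)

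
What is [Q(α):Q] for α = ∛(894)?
[Q(α):Q] = 3

The minimal polynomial of α is x^3 - 894, irreducible over Q since 894 is not a perfect cube (so x^3 - 894 has no rational root). Hence [Q(α):Q] = deg(m_α) = 3.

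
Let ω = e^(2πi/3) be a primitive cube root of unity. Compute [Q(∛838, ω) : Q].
[Q(∛838, ω) : Q] = 6

[Q(∛838):Q] = 3 (min poly x^3 - 838, irreducible since 838 is not a perfect cube). [Q(ω):Q] = 2 (min poly x^2 + x + 1). Since Q(∛838) ⊂ R and ω ∉ R, we have ω ∉ Q(∛838), so x^2 + x + 1 remains irreducible over Q(∛838) and [Q(∛838, ω) : Q(∛838)] = 2. By the tower law, [Q(∛838, ω) : Q] = 3 · 2 = 6. (In fact Q(∛838, ω) is the splitting field of x^3 - 838 over Q.)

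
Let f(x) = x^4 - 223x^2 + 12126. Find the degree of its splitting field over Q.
[K : Q] = 4

Solving the quadratic in x^2: x^2 = (223 ± √(223^2 - 4·12126))/2 = (223 ± √1225)/2 = (223 ± 35)/2, giving x^2 = 129 or x^2 = 94. So f(x) = (x^2 - 129)(x^2 - 94) and the roots of f are ±√129, ±√94. Hence the splitting field is K = Q(√129, √94). Since 129 and 94 are distinct squarefree integers > 1, their product 12126 is not a perfect square, so √94 ∉ Q(√129). By the tower law [K:Q] = [Q(√129,√94):Q(√129)] · [Q(√129):Q] = 2 · 2 = 4.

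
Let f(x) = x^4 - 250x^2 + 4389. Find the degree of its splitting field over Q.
[K : Q] = 4

Solving the quadratic in x^2: x^2 = (250 ± √(250^2 - 4·4389))/2 = (250 ± √44944)/2 = (250 ± 212)/2, giving x^2 = 19 or x^2 = 231. So f(x) = (x^2 - 19)(x^2 - 231) and the roots of f are ±√19, ±√231. Hence the splitting field is K = Q(√19, √231). Since 19 and 231 are distinct squarefree integers > 1, their product 4389 is not a perfect square, so √231 ∉ Q(√19). By the tower law [K:Q] = [Q(√19,√231):Q(√19)] · [Q(√19):Q] = 2 · 2 = 4.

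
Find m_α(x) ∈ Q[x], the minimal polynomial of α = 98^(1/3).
m_α(x) = x^3 - 98

α satisfies α^3 = 98, so x^3 - 98 annihilates α. By the rational root test, a rational root p/q (in lowest terms) of x^3 - 98 would satisfy p^3 = 98 q^3, forcing q = 1 and p^3 = 98; but 98 is not a perfect cube, contradiction. A monic cubic over Q with no rational root is irreducible (any nontrivial factorization would include a linear factor). Hence x^3 - 98 is the minimal polynomial of α, and in particular [Q(α):Q] = 3.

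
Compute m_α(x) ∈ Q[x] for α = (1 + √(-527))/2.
m_α(x) = x^2 - x + 132

From 2α - 1 = √(-527), squaring gives (2α - 1)^2 = -527, i.e. 4α^2 - 4α + 1 = -527, so α^2 - α + (1 + 527)/4 = 0. Since -527 ≡ 1 (mod 4), (1 + 527)/4 = 132 ∈ Z. The polynomial x^2 - x + 132 has discriminant 1 - 4·(132) = -527, which is not a perfect square in Q (d = -527 is squarefree and ≠ 1), so x^2 - x + 132 is irreducible over Q. It is the minimal polynomial of α.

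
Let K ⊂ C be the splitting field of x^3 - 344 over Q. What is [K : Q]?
[K : Q] = 6

The roots of x^3 - 344 are ∛344, ω∛344, ω^2∛344 where ω = e^(2πi/3) is a primitive cube root of unity, so K = Q(∛344, ω). Now [Q(∛344):Q] = 3 (since 344 is not a perfect cube, x^3 - 344 is irreducible) and [Q(ω):Q] = 2. Both 2 and 3 divide [K:Q], and [K:Q] ≤ 3·2 = 6, so [K:Q] = 6. (Equivalently: Q(∛344) ⊂ R but ω ∉ R, so [K : Q(∛344)] = 2.)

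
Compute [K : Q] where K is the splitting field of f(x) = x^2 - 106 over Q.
[K : Q] = 2

f(x) = x^2 - 106 factors as (x - √106)(x + √106). The splitting field is K = Q(√106). Since 106 is squarefree and > 1, it is not a perfect square, so x^2 - 106 is irreducible over Q and [Q(√106) : Q] = 2. Hence [K : Q] = 2.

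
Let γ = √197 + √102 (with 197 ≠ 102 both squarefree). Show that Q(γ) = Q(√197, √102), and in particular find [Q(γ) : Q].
[Q(γ) : Q] = 4 (equivalently, Q(γ) = Q(√197, √102))

Obviously Q(γ) ⊆ Q(√197, √102), and [Q(√197, √102):Q] = 4 (since 197, 102 are distinct squarefree integers > 1 with 20094 not a perfect square). To show equality we compute the minimal polynomial of γ. From γ = √197 + √102: γ^2 = 197 + 2√(20094) + 102 = 299 + 2√(20094), so γ^2 - 299 = 2√(20094); squaring, (γ^2 - 299)^2 = 4·20094, i.e. γ^4 - 598γ^2 + 89401 - 80376 = 0, i.e. γ^4 - 598γ^2 + 9025 = 0. So γ is a root of x^4 - 598x^2 + 9025. This polynomial is irreducible over Q: it has no rational root (each ±√197 ± √102 is irrational), and any factorization into two quadratics over Q would force √(20094) ∈ Q (pairing opposite roots) or √197, √102 ∈ Q (other pairings), all impossible. Hence [Q(γ):Q] = 4 = [Q(√197, √102):Q], so Q(γ) = Q(√197, √102).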